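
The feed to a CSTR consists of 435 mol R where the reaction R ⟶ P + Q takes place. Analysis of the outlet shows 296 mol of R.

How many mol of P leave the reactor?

For R: n = n₀ − 1ξ → 296 = 435 − 1ξ, giving ξ = 139 mol.
Outlet amounts (n = n₀ + ν ξ):
  R: 435 − 1(139) = 296
  P: 0 + 1(139) = 139
  Q: 0 + 1(139) = 139

139 mol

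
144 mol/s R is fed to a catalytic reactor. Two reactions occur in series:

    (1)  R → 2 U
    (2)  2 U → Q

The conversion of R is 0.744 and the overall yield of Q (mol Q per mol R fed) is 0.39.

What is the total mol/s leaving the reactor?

195 mol/s

Conversion of R: R consumed = 1ξ₁ = 0.744 × 144 → ξ₁ = 107.1 mol/s.
Yield of Q: 1ξ₂ / 144 = 0.39 → ξ₂ = 56.16 mol/s.
Outlet amounts (n = n₀ + Σ ν·ξ):
  R: 144 − 1(107.1) = 36.86
  U: 0 + 2(107.1) − 2(56.16) = 102
  Q: 0 + 1(56.16) = 56.16
Total out = 36.86 + 102 + 56.16 = 195 mol/s.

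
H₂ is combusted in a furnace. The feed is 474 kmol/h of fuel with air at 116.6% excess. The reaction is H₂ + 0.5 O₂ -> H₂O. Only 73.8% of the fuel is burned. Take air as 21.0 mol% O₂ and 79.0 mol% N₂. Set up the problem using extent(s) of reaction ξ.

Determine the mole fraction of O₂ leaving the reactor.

0.123

Stoichiometric O₂ = 0.5 × 474 = 237 kmol/h; O₂ fed = 237 × 2.166 = 513.3 kmol/h.
N₂ fed = 513.3 × 79/21 = 1931 kmol/h.
Fuel reacted = 0.738 × 474 → ξ = 349.8 kmol/h.
Outlet (n = n₀ + ν ξ):
  H₂: 474 − 1(349.8) = 124.2
  O₂: 513.3 − 0.5(349.8) = 338.4
  N₂: 1931 (inert)
  H₂O: 0 + 1(349.8) = 349.8
Total out = 2744 kmol/h; y_O₂ = 338.4 / 2744 = 0.1234.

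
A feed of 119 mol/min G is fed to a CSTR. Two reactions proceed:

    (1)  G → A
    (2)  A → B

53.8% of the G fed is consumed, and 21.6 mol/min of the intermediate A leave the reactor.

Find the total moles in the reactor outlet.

Conversion of G: G consumed = 1ξ₁ = 0.538 × 119 → ξ₁ = 64.02 mol/min.
A balance: n_A = 0 + 1ξ₁ − 1ξ₂ = 21.6 → ξ₂ = (1·64.02 − 21.6)/1 = 42.42 mol/min.
Outlet amounts (n = n₀ + Σ ν·ξ):
  G: 119 − 1(64.02) = 54.98
  A: 0 + 1(64.02) − 1(42.42) = 21.6
  B: 0 + 1(42.42) = 42.42
Total out = 54.98 + 21.6 + 42.42 = 119 mol/min.

119 mol/min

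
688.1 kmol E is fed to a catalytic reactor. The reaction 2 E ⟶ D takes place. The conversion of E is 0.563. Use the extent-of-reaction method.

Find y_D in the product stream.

E reacted = 0.563 × 688.1 = 387.4 kmol; ν_E = −2, so ξ = 387.4/2 = 193.7 kmol.
Outlet amounts (n = n₀ + ν ξ):
  E: 688.1 − 2(193.7) = 300.7
  D: 0 + 1(193.7) = 193.7
Total out = 494.4 kmol; y_D = 193.7 / 494.4 = 0.3918.

0.392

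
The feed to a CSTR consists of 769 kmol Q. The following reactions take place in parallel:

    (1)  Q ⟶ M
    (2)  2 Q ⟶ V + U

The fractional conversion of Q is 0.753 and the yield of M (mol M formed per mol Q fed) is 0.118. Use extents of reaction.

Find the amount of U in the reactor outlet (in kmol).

Yield of M: 1ξ₁ / 769 = 0.118 → ξ₁ = 90.74 kmol.
Conversion of Q: 1ξ₁ + 2ξ₂ = 0.753 × 769 = 579.1 → ξ₂ = 244.2 kmol.
Outlet amounts (n = n₀ + Σ ν·ξ):
  Q: 769 − 1(90.74) − 2(244.2) = 189.9
  M: 0 + 1(90.74) = 90.74
  V: 0 + 1(244.2) = 244.2
  U: 0 + 1(244.2) = 244.2

244 kmol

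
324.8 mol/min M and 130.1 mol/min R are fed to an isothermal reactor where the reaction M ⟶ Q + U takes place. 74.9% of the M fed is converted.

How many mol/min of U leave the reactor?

M reacted = 0.749 × 324.8 = 243.3 mol/min; ν_M = −1, so ξ = 243.3/1 = 243.3 mol/min.
Outlet amounts (n = n₀ + ν ξ):
  M: 324.8 − 1(243.3) = 81.52
  Q: 0 + 1(243.3) = 243.3
  U: 0 + 1(243.3) = 243.3
  R: 130.1 (inert)

243 mol/min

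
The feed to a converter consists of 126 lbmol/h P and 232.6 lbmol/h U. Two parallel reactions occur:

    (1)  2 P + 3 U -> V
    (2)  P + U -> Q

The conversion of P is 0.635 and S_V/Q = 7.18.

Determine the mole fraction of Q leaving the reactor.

0.0256

Conversion of P: P consumed = 0.635 × 126 = 80.01 lbmol/h = 2ξ₁ + 1ξ₂.
Selectivity: 1ξ₁ / (1ξ₂) = 7.18 → ξ₁ = 7.18 ξ₂.
Substitute: (2·7.18 + 1) ξ₂ = 80.01 → ξ₂ = 5.209 lbmol/h, ξ₁ = 37.4 lbmol/h.
Outlet amounts (n = n₀ + Σ ν·ξ):
  P: 126 − 2(37.4) − 1(5.209) = 45.99
  U: 232.6 − 3(37.4) − 1(5.209) = 115.2
  V: 0 + 1(37.4) = 37.4
  Q: 0 + 1(5.209) = 5.209
Total out = 203.8 lbmol/h; y_Q = 5.209 / 203.8 = 0.02556.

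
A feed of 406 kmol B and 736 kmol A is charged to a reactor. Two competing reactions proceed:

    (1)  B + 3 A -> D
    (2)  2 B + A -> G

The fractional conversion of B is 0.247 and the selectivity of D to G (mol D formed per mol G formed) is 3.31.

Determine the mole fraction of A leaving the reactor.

0.578

Conversion of B: B consumed = 0.247 × 406 = 100.3 kmol = 1ξ₁ + 2ξ₂.
Selectivity: 1ξ₁ / (1ξ₂) = 3.31 → ξ₁ = 3.31 ξ₂.
Substitute: (1·3.31 + 2) ξ₂ = 100.3 → ξ₂ = 18.89 kmol, ξ₁ = 62.51 kmol.
Outlet amounts (n = n₀ + Σ ν·ξ):
  B: 406 − 1(62.51) − 2(18.89) = 305.7
  A: 736 − 3(62.51) − 1(18.89) = 529.6
  D: 0 + 1(62.51) = 62.51
  G: 0 + 1(18.89) = 18.89
Total out = 916.7 kmol; y_A = 529.6 / 916.7 = 0.5777.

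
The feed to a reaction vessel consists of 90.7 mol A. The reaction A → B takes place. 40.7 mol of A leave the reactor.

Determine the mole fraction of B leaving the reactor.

For A: n = n₀ − 1ξ → 40.7 = 90.7 − 1ξ, giving ξ = 50 mol.
Outlet amounts (n = n₀ + ν ξ):
  A: 90.7 − 1(50) = 40.7
  B: 0 + 1(50) = 50
Total out = 90.7 mol; y_B = 50 / 90.7 = 0.5513.

0.551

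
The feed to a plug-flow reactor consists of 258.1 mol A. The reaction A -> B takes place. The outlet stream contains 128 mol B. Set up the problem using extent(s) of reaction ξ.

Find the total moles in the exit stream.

258 mol

For B: n = n₀ + 1ξ → 128 = 0 + 1ξ, giving ξ = 128 mol.
Outlet amounts (n = n₀ + ν ξ):
  A: 258.1 − 1(128) = 130.1
  B: 0 + 1(128) = 128
Total out = 130.1 + 128 = 258.1 mol.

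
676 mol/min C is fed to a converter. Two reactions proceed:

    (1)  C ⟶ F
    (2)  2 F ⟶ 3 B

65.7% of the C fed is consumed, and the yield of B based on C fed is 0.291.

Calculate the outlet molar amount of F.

313 mol/min

Conversion of C: C consumed = 1ξ₁ = 0.657 × 676 → ξ₁ = 444.1 mol/min.
Yield of B: 3ξ₂ / 676 = 0.291 → ξ₂ = 65.57 mol/min.
Outlet amounts (n = n₀ + Σ ν·ξ):
  C: 676 − 1(444.1) = 231.9
  F: 0 + 1(444.1) − 2(65.57) = 313
  B: 0 + 3(65.57) = 196.7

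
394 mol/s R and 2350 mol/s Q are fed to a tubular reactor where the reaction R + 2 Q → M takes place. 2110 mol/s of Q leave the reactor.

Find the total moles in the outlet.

2500 mol/s

For Q: n = n₀ − 2ξ → 2110 = 2350 − 2ξ, giving ξ = 120 mol/s.
Outlet amounts (n = n₀ + ν ξ):
  R: 394 − 1(120) = 274
  Q: 2350 − 2(120) = 2110
  M: 0 + 1(120) = 120
Total out = 274 + 2110 + 120 = 2504 mol/s.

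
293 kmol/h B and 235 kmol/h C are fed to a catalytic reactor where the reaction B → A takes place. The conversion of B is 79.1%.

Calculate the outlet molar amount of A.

232 kmol/h

B reacted = 0.791 × 293 = 231.8 kmol/h; ν_B = −1, so ξ = 231.8/1 = 231.8 kmol/h.
Outlet amounts (n = n₀ + ν ξ):
  B: 293 − 1(231.8) = 61.24
  A: 0 + 1(231.8) = 231.8
  C: 235 (inert)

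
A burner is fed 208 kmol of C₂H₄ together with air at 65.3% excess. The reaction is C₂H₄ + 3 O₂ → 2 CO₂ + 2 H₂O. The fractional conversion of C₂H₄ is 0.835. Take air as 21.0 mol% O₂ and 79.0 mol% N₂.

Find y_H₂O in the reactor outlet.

Stoichiometric O₂ = 3 × 208 = 624 kmol; O₂ fed = 624 × 1.653 = 1031 kmol.
N₂ fed = 1031 × 79/21 = 3880 kmol.
Fuel reacted = 0.835 × 208 → ξ = 173.7 kmol.
Outlet (n = n₀ + ν ξ):
  C₂H₄: 208 − 1(173.7) = 34.32
  O₂: 1031 − 3(173.7) = 510.4
  N₂: 3880 (inert)
  CO₂: 0 + 2(173.7) = 347.4
  H₂O: 0 + 2(173.7) = 347.4
Total out = 5120 kmol; y_H₂O = 347.4 / 5120 = 0.06785.

0.0678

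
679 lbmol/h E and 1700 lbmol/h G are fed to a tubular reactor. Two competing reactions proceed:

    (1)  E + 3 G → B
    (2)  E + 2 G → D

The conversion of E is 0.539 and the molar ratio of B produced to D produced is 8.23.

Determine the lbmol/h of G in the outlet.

Conversion of E: E consumed = 0.539 × 679 = 366 lbmol/h = 1ξ₁ + 1ξ₂.
Selectivity: 1ξ₁ / (1ξ₂) = 8.23 → ξ₁ = 8.23 ξ₂.
Substitute: (1·8.23 + 1) ξ₂ = 366 → ξ₂ = 39.65 lbmol/h, ξ₁ = 326.3 lbmol/h.
Outlet amounts (n = n₀ + Σ ν·ξ):
  E: 679 − 1(326.3) − 1(39.65) = 313
  G: 1700 − 3(326.3) − 2(39.65) = 641.7
  B: 0 + 1(326.3) = 326.3
  D: 0 + 1(39.65) = 39.65

642 lbmol/h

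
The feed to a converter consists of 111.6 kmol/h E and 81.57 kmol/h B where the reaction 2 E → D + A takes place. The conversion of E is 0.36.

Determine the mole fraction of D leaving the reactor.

0.104

E reacted = 0.36 × 111.6 = 40.18 kmol/h; ν_E = −2, so ξ = 40.18/2 = 20.09 kmol/h.
Outlet amounts (n = n₀ + ν ξ):
  E: 111.6 − 2(20.09) = 71.42
  D: 0 + 1(20.09) = 20.09
  A: 0 + 1(20.09) = 20.09
  B: 81.57 (inert)
Total out = 193.2 kmol/h; y_D = 20.09 / 193.2 = 0.104.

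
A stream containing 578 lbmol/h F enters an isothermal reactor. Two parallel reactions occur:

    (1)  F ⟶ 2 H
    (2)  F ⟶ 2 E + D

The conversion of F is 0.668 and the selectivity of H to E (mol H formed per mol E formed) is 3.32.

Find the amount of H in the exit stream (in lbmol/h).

593 lbmol/h

Conversion of F: F consumed = 0.668 × 578 = 386.1 lbmol/h = 1ξ₁ + 1ξ₂.
Selectivity: 2ξ₁ / (2ξ₂) = 3.32 → ξ₁ = 3.32 ξ₂.
Substitute: (1·3.32 + 1) ξ₂ = 386.1 → ξ₂ = 89.38 lbmol/h, ξ₁ = 296.7 lbmol/h.
Outlet amounts (n = n₀ + Σ ν·ξ):
  F: 578 − 1(296.7) − 1(89.38) = 191.9
  H: 0 + 2(296.7) = 593.5
  E: 0 + 2(89.38) = 178.8
  D: 0 + 1(89.38) = 89.38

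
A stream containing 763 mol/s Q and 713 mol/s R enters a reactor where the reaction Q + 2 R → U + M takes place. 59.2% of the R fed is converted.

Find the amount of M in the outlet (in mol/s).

211 mol/s

R reacted = 0.592 × 713 = 422.1 mol/s; ν_R = −2, so ξ = 422.1/2 = 211 mol/s.
Outlet amounts (n = n₀ + ν ξ):
  Q: 763 − 1(211) = 552
  R: 713 − 2(211) = 290.9
  U: 0 + 1(211) = 211
  M: 0 + 1(211) = 211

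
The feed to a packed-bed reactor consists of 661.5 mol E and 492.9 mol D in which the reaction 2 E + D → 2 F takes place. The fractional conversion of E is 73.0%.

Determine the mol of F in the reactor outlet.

483 mol

E reacted = 0.73 × 661.5 = 482.9 mol; ν_E = −2, so ξ = 482.9/2 = 241.4 mol.
Outlet amounts (n = n₀ + ν ξ):
  E: 661.5 − 2(241.4) = 178.6
  D: 492.9 − 1(241.4) = 251.5
  F: 0 + 2(241.4) = 482.9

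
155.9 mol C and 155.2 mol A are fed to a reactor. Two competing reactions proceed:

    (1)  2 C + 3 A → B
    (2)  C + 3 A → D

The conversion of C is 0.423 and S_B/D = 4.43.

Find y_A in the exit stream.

Conversion of C: C consumed = 0.423 × 155.9 = 65.95 mol = 2ξ₁ + 1ξ₂.
Selectivity: 1ξ₁ / (1ξ₂) = 4.43 → ξ₁ = 4.43 ξ₂.
Substitute: (2·4.43 + 1) ξ₂ = 65.95 → ξ₂ = 6.688 mol, ξ₁ = 29.63 mol.
Outlet amounts (n = n₀ + Σ ν·ξ):
  C: 155.9 − 2(29.63) − 1(6.688) = 89.95
  A: 155.2 − 3(29.63) − 3(6.688) = 46.25
  B: 0 + 1(29.63) = 29.63
  D: 0 + 1(6.688) = 6.688
Total out = 172.5 mol; y_A = 46.25 / 172.5 = 0.2681.

0.268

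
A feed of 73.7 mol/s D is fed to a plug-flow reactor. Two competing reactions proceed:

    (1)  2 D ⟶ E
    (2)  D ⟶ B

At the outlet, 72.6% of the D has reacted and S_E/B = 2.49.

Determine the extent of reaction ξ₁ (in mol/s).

ξ₁ = 22.3 mol/s

Conversion of D: D consumed = 0.726 × 73.7 = 53.51 mol/s = 2ξ₁ + 1ξ₂.
Selectivity: 1ξ₁ / (1ξ₂) = 2.49 → ξ₁ = 2.49 ξ₂.
Substitute: (2·2.49 + 1) ξ₂ = 53.51 → ξ₂ = 8.948 mol/s, ξ₁ = 22.28 mol/s.
Outlet amounts (n = n₀ + Σ ν·ξ):
  D: 73.7 − 2(22.28) − 1(8.948) = 20.19
  E: 0 + 1(22.28) = 22.28
  B: 0 + 1(8.948) = 8.948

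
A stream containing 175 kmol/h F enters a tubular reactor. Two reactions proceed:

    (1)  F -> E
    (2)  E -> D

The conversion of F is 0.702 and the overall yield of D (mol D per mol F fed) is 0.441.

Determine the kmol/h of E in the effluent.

Conversion of F: F consumed = 1ξ₁ = 0.702 × 175 → ξ₁ = 122.8 kmol/h.
Yield of D: 1ξ₂ / 175 = 0.441 → ξ₂ = 77.17 kmol/h.
Outlet amounts (n = n₀ + Σ ν·ξ):
  F: 175 − 1(122.8) = 52.15
  E: 0 + 1(122.8) − 1(77.17) = 45.67
  D: 0 + 1(77.17) = 77.17

45.7 kmol/h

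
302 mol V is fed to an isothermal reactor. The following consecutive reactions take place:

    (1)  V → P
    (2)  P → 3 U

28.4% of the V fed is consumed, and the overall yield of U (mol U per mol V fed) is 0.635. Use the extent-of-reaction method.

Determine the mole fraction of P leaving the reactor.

Conversion of V: V consumed = 1ξ₁ = 0.284 × 302 → ξ₁ = 85.77 mol.
Yield of U: 3ξ₂ / 302 = 0.635 → ξ₂ = 63.92 mol.
Outlet amounts (n = n₀ + Σ ν·ξ):
  V: 302 − 1(85.77) = 216.2
  P: 0 + 1(85.77) − 1(63.92) = 21.84
  U: 0 + 3(63.92) = 191.8
Total out = 429.8 mol; y_P = 21.84 / 429.8 = 0.05082.

0.0508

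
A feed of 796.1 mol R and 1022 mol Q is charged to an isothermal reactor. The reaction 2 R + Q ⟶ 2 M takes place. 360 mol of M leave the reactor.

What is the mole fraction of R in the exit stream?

0.266

For M: n = n₀ + 2ξ → 360 = 0 + 2ξ, giving ξ = 180 mol.
Outlet amounts (n = n₀ + ν ξ):
  R: 796.1 − 2(180) = 436.1
  Q: 1022 − 1(180) = 842
  M: 0 + 2(180) = 360
Total out = 1638 mol; y_R = 436.1 / 1638 = 0.2662.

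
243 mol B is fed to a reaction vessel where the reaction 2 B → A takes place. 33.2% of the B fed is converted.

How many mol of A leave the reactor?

40.3 mol

B reacted = 0.332 × 243 = 80.68 mol; ν_B = −2, so ξ = 80.68/2 = 40.34 mol.
Outlet amounts (n = n₀ + ν ξ):
  B: 243 − 2(40.34) = 162.3
  A: 0 + 1(40.34) = 40.34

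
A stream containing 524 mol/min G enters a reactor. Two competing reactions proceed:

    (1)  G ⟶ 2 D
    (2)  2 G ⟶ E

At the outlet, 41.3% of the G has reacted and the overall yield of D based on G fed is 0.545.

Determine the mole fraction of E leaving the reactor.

Yield of D: 2ξ₁ / 524 = 0.545 → ξ₁ = 142.8 mol/min.
Conversion of G: 1ξ₁ + 2ξ₂ = 0.413 × 524 = 216.4 → ξ₂ = 36.81 mol/min.
Outlet amounts (n = n₀ + Σ ν·ξ):
  G: 524 − 1(142.8) − 2(36.81) = 307.6
  D: 0 + 2(142.8) = 285.6
  E: 0 + 1(36.81) = 36.81
Total out = 630 mol/min; y_E = 36.81 / 630 = 0.05843.

0.0584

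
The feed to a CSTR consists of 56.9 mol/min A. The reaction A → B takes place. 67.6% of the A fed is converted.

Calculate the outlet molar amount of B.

38.5 mol/min

A reacted = 0.676 × 56.9 = 38.46 mol/min; ν_A = −1, so ξ = 38.46/1 = 38.46 mol/min.
Outlet amounts (n = n₀ + ν ξ):
  A: 56.9 − 1(38.46) = 18.44
  B: 0 + 1(38.46) = 38.46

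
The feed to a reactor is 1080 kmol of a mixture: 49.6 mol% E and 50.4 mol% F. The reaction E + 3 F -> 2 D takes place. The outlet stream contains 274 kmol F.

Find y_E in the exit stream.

For F: n = n₀ − 3ξ → 274 = 544.3 − 3ξ, giving ξ = 90.11 kmol.
Outlet amounts (n = n₀ + ν ξ):
  E: 535.7 − 1(90.11) = 445.6
  F: 544.3 − 3(90.11) = 274
  D: 0 + 2(90.11) = 180.2
Total out = 899.8 kmol; y_E = 445.6 / 899.8 = 0.4952.

0.495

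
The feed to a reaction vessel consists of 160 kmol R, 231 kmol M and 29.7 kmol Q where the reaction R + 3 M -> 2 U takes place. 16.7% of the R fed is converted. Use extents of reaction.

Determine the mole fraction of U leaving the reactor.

R reacted = 0.167 × 160 = 26.72 kmol; ν_R = −1, so ξ = 26.72/1 = 26.72 kmol.
Outlet amounts (n = n₀ + ν ξ):
  R: 160 − 1(26.72) = 133.3
  M: 231 − 3(26.72) = 150.8
  U: 0 + 2(26.72) = 53.44
  Q: 29.7 (inert)
Total out = 367.3 kmol; y_U = 53.44 / 367.3 = 0.1455.

0.146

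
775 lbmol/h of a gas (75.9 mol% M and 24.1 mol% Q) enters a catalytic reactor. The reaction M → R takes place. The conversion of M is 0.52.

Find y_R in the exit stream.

0.395

M reacted = 0.52 × 588.2 = 305.9 lbmol/h; ν_M = −1, so ξ = 305.9/1 = 305.9 lbmol/h.
Outlet amounts (n = n₀ + ν ξ):
  M: 588.2 − 1(305.9) = 282.3
  R: 0 + 1(305.9) = 305.9
  Q: 186.8 (inert)
Total out = 775 lbmol/h; y_R = 305.9 / 775 = 0.3947.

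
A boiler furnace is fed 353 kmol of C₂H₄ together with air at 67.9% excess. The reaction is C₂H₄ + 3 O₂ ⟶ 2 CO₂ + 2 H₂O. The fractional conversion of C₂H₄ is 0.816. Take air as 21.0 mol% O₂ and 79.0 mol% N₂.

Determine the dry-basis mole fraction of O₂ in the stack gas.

Stoichiometric O₂ = 3 × 353 = 1059 kmol; O₂ fed = 1059 × 1.679 = 1778 kmol.
N₂ fed = 1778 × 79/21 = 6689 kmol.
Fuel reacted = 0.816 × 353 → ξ = 288 kmol.
Outlet (n = n₀ + ν ξ):
  C₂H₄: 353 − 1(288) = 64.95
  O₂: 1778 − 3(288) = 913.9
  N₂: 6689 (inert)
  CO₂: 0 + 2(288) = 576.1
  H₂O: 0 + 2(288) = 576.1
Dry total = 8244 kmol; y_O₂ (dry) = 913.9 / 8244 = 0.1109.

0.111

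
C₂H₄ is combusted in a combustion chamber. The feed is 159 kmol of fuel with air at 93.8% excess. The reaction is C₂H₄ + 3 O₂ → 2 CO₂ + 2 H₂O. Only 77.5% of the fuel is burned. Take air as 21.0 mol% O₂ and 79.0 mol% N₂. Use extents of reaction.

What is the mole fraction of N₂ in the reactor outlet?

Stoichiometric O₂ = 3 × 159 = 477 kmol; O₂ fed = 477 × 1.938 = 924.4 kmol.
N₂ fed = 924.4 × 79/21 = 3478 kmol.
Fuel reacted = 0.775 × 159 → ξ = 123.2 kmol.
Outlet (n = n₀ + ν ξ):
  C₂H₄: 159 − 1(123.2) = 35.77
  O₂: 924.4 − 3(123.2) = 554.8
  N₂: 3478 (inert)
  CO₂: 0 + 2(123.2) = 246.5
  H₂O: 0 + 2(123.2) = 246.5
Total out = 4561 kmol; y_N₂ = 3478 / 4561 = 0.7625.

0.762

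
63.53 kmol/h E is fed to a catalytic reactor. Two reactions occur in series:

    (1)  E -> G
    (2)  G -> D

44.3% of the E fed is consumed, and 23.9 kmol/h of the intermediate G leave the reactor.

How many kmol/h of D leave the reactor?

Conversion of E: E consumed = 1ξ₁ = 0.443 × 63.53 → ξ₁ = 28.14 kmol/h.
G balance: n_G = 0 + 1ξ₁ − 1ξ₂ = 23.9 → ξ₂ = (1·28.14 − 23.9)/1 = 4.244 kmol/h.
Outlet amounts (n = n₀ + Σ ν·ξ):
  E: 63.53 − 1(28.14) = 35.39
  G: 0 + 1(28.14) − 1(4.244) = 23.9
  D: 0 + 1(4.244) = 4.244

4.24 kmol/h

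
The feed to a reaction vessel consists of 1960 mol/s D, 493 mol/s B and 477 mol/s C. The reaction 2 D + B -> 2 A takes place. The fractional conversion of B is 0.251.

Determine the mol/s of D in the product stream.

B reacted = 0.251 × 493 = 123.7 mol/s; ν_B = −1, so ξ = 123.7/1 = 123.7 mol/s.
Outlet amounts (n = n₀ + ν ξ):
  D: 1960 − 2(123.7) = 1713
  B: 493 − 1(123.7) = 369.3
  A: 0 + 2(123.7) = 247.5
  C: 477 (inert)

1710 mol/s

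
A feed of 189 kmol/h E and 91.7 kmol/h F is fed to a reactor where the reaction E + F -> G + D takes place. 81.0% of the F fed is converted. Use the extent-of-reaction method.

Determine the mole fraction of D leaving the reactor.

F reacted = 0.81 × 91.7 = 74.28 kmol/h; ν_F = −1, so ξ = 74.28/1 = 74.28 kmol/h.
Outlet amounts (n = n₀ + ν ξ):
  E: 189 − 1(74.28) = 114.7
  F: 91.7 − 1(74.28) = 17.42
  G: 0 + 1(74.28) = 74.28
  D: 0 + 1(74.28) = 74.28
Total out = 280.7 kmol/h; y_D = 74.28 / 280.7 = 0.2646.

0.265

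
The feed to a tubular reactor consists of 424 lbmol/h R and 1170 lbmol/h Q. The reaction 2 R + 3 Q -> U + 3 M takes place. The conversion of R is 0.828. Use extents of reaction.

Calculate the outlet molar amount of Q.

R reacted = 0.828 × 424 = 351.1 lbmol/h; ν_R = −2, so ξ = 351.1/2 = 175.5 lbmol/h.
Outlet amounts (n = n₀ + ν ξ):
  R: 424 − 2(175.5) = 72.93
  Q: 1170 − 3(175.5) = 643.4
  U: 0 + 1(175.5) = 175.5
  M: 0 + 3(175.5) = 526.6

643 lbmol/h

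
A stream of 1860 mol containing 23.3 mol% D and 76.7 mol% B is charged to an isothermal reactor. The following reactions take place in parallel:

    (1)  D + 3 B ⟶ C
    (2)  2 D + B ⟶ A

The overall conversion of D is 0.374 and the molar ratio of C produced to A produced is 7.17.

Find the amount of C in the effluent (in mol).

Conversion of D: D consumed = 0.374 × 433.4 = 162.1 mol = 1ξ₁ + 2ξ₂.
Selectivity: 1ξ₁ / (1ξ₂) = 7.17 → ξ₁ = 7.17 ξ₂.
Substitute: (1·7.17 + 2) ξ₂ = 162.1 → ξ₂ = 17.68 mol, ξ₁ = 126.7 mol.
Outlet amounts (n = n₀ + Σ ν·ξ):
  D: 433.4 − 1(126.7) − 2(17.68) = 271.3
  B: 1427 − 3(126.7) − 1(17.68) = 1029
  C: 0 + 1(126.7) = 126.7
  A: 0 + 1(17.68) = 17.68

127 mol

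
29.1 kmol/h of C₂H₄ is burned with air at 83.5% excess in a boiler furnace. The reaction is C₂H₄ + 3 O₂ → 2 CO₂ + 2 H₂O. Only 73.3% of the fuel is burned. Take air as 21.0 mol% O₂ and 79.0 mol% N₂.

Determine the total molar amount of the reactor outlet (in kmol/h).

792 kmol/h

Stoichiometric O₂ = 3 × 29.1 = 87.3 kmol/h; O₂ fed = 87.3 × 1.835 = 160.2 kmol/h.
N₂ fed = 160.2 × 79/21 = 602.6 kmol/h.
Fuel reacted = 0.733 × 29.1 → ξ = 21.33 kmol/h.
Outlet (n = n₀ + ν ξ):
  C₂H₄: 29.1 − 1(21.33) = 7.77
  O₂: 160.2 − 3(21.33) = 96.2
  N₂: 602.6 (inert)
  CO₂: 0 + 2(21.33) = 42.66
  H₂O: 0 + 2(21.33) = 42.66
Total out = 7.77 + 96.2 + 602.6 + 42.66 + 42.66 = 791.9 kmol/h.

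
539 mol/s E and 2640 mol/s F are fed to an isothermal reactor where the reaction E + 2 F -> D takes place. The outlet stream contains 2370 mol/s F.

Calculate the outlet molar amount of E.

For F: n = n₀ − 2ξ → 2370 = 2640 − 2ξ, giving ξ = 135 mol/s.
Outlet amounts (n = n₀ + ν ξ):
  E: 539 − 1(135) = 404
  F: 2640 − 2(135) = 2370
  D: 0 + 1(135) = 135

404 mol/s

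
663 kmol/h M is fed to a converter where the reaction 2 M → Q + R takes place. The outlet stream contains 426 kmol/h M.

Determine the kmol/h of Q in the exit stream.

118 kmol/h

For M: n = n₀ − 2ξ → 426 = 663 − 2ξ, giving ξ = 118.5 kmol/h.
Outlet amounts (n = n₀ + ν ξ):
  M: 663 − 2(118.5) = 426
  Q: 0 + 1(118.5) = 118.5
  R: 0 + 1(118.5) = 118.5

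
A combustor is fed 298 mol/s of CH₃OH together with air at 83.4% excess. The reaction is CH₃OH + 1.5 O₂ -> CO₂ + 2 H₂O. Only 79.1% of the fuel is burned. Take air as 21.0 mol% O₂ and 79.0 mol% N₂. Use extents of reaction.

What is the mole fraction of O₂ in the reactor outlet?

Stoichiometric O₂ = 1.5 × 298 = 447 mol/s; O₂ fed = 447 × 1.834 = 819.8 mol/s.
N₂ fed = 819.8 × 79/21 = 3084 mol/s.
Fuel reacted = 0.791 × 298 → ξ = 235.7 mol/s.
Outlet (n = n₀ + ν ξ):
  CH₃OH: 298 − 1(235.7) = 62.28
  O₂: 819.8 − 1.5(235.7) = 466.2
  N₂: 3084 (inert)
  CO₂: 0 + 1(235.7) = 235.7
  H₂O: 0 + 2(235.7) = 471.4
Total out = 4320 mol/s; y_O₂ = 466.2 / 4320 = 0.1079.

0.108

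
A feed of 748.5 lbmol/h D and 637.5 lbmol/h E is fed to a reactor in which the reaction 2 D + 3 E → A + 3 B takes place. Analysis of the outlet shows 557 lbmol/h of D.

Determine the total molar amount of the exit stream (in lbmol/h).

For D: n = n₀ − 2ξ → 557 = 748.5 − 2ξ, giving ξ = 95.75 lbmol/h.
Outlet amounts (n = n₀ + ν ξ):
  D: 748.5 − 2(95.75) = 557
  E: 637.5 − 3(95.75) = 350.2
  A: 0 + 1(95.75) = 95.75
  B: 0 + 3(95.75) = 287.2
Total out = 557 + 350.2 + 95.75 + 287.2 = 1290 lbmol/h.

1290 lbmol/h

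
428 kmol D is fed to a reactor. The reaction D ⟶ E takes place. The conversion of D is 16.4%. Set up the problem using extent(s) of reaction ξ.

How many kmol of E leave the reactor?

D reacted = 0.164 × 428 = 70.19 kmol; ν_D = −1, so ξ = 70.19/1 = 70.19 kmol.
Outlet amounts (n = n₀ + ν ξ):
  D: 428 − 1(70.19) = 357.8
  E: 0 + 1(70.19) = 70.19

70.2 kmol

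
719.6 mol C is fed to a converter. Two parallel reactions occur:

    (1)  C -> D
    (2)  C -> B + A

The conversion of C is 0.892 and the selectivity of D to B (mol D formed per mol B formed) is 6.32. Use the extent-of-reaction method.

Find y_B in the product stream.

0.109

Conversion of C: C consumed = 0.892 × 719.6 = 641.9 mol = 1ξ₁ + 1ξ₂.
Selectivity: 1ξ₁ / (1ξ₂) = 6.32 → ξ₁ = 6.32 ξ₂.
Substitute: (1·6.32 + 1) ξ₂ = 641.9 → ξ₂ = 87.69 mol, ξ₁ = 554.2 mol.
Outlet amounts (n = n₀ + Σ ν·ξ):
  C: 719.6 − 1(554.2) − 1(87.69) = 77.72
  D: 0 + 1(554.2) = 554.2
  B: 0 + 1(87.69) = 87.69
  A: 0 + 1(87.69) = 87.69
Total out = 807.3 mol; y_B = 87.69 / 807.3 = 0.1086.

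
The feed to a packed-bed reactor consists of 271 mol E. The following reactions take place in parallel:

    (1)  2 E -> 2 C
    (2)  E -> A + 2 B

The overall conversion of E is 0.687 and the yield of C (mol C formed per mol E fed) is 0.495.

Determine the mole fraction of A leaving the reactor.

0.139

Yield of C: 2ξ₁ / 271 = 0.495 → ξ₁ = 67.07 mol.
Conversion of E: 2ξ₁ + 1ξ₂ = 0.687 × 271 = 186.2 → ξ₂ = 52.03 mol.
Outlet amounts (n = n₀ + Σ ν·ξ):
  E: 271 − 2(67.07) − 1(52.03) = 84.82
  C: 0 + 2(67.07) = 134.1
  A: 0 + 1(52.03) = 52.03
  B: 0 + 2(52.03) = 104.1
Total out = 375.1 mol; y_A = 52.03 / 375.1 = 0.1387.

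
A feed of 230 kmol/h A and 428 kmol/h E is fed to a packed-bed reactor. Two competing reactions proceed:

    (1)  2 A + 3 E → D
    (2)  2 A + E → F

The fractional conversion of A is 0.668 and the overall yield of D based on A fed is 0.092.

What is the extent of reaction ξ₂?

ξ₂ = 55.7 kmol/h

Yield of D: 1ξ₁ / 230 = 0.092 → ξ₁ = 21.16 kmol/h.
Conversion of A: 2ξ₁ + 2ξ₂ = 0.668 × 230 = 153.6 → ξ₂ = 55.66 kmol/h.
Outlet amounts (n = n₀ + Σ ν·ξ):
  A: 230 − 2(21.16) − 2(55.66) = 76.36
  E: 428 − 3(21.16) − 1(55.66) = 308.9
  D: 0 + 1(21.16) = 21.16
  F: 0 + 1(55.66) = 55.66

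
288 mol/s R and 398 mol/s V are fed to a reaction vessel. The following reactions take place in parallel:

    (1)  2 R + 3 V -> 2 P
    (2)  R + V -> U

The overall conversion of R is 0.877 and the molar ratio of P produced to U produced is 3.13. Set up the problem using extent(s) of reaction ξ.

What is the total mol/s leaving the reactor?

Conversion of R: R consumed = 0.877 × 288 = 252.6 mol/s = 2ξ₁ + 1ξ₂.
Selectivity: 2ξ₁ / (1ξ₂) = 3.13 → ξ₁ = 1.565 ξ₂.
Substitute: (2·1.565 + 1) ξ₂ = 252.6 → ξ₂ = 61.16 mol/s, ξ₁ = 95.71 mol/s.
Outlet amounts (n = n₀ + Σ ν·ξ):
  R: 288 − 2(95.71) − 1(61.16) = 35.42
  V: 398 − 3(95.71) − 1(61.16) = 49.71
  P: 0 + 2(95.71) = 191.4
  U: 0 + 1(61.16) = 61.16
Total out = 35.42 + 49.71 + 191.4 + 61.16 = 337.7 mol/s.

338 mol/s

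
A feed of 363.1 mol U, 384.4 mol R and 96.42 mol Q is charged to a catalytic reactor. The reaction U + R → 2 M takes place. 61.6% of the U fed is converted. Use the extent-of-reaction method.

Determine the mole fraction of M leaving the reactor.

U reacted = 0.616 × 363.1 = 223.7 mol; ν_U = −1, so ξ = 223.7/1 = 223.7 mol.
Outlet amounts (n = n₀ + ν ξ):
  U: 363.1 − 1(223.7) = 139.4
  R: 384.4 − 1(223.7) = 160.7
  M: 0 + 2(223.7) = 447.3
  Q: 96.42 (inert)
Total out = 843.9 mol; y_M = 447.3 / 843.9 = 0.5301.

0.53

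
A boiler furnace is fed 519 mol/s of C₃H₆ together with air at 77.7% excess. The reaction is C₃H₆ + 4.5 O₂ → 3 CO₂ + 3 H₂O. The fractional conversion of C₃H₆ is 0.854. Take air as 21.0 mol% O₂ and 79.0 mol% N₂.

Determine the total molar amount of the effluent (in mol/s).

Stoichiometric O₂ = 4.5 × 519 = 2336 mol/s; O₂ fed = 2336 × 1.777 = 4150 mol/s.
N₂ fed = 4150 × 79/21 = 15610 mol/s.
Fuel reacted = 0.854 × 519 → ξ = 443.2 mol/s.
Outlet (n = n₀ + ν ξ):
  C₃H₆: 519 − 1(443.2) = 75.77
  O₂: 4150 − 4.5(443.2) = 2156
  N₂: 15610 (inert)
  CO₂: 0 + 3(443.2) = 1330
  H₂O: 0 + 3(443.2) = 1330
Total out = 75.77 + 2156 + 15610 + 1330 + 1330 = 20500 mol/s.

20500 mol/s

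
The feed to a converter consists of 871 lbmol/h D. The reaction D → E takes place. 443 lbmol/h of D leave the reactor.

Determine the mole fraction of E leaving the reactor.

For D: n = n₀ − 1ξ → 443 = 871 − 1ξ, giving ξ = 428 lbmol/h.
Outlet amounts (n = n₀ + ν ξ):
  D: 871 − 1(428) = 443
  E: 0 + 1(428) = 428
Total out = 871 lbmol/h; y_E = 428 / 871 = 0.4914.

0.491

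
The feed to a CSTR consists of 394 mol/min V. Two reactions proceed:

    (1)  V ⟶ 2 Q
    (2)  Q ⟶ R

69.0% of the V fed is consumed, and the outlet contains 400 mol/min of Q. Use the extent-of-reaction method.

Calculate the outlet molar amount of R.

Conversion of V: V consumed = 1ξ₁ = 0.69 × 394 → ξ₁ = 271.9 mol/min.
Q balance: n_Q = 0 + 2ξ₁ − 1ξ₂ = 400 → ξ₂ = (2·271.9 − 400)/1 = 143.7 mol/min.
Outlet amounts (n = n₀ + Σ ν·ξ):
  V: 394 − 1(271.9) = 122.1
  Q: 0 + 2(271.9) − 1(143.7) = 400
  R: 0 + 1(143.7) = 143.7

144 mol/min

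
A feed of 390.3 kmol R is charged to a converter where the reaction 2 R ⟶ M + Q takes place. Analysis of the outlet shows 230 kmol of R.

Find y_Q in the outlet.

For R: n = n₀ − 2ξ → 230 = 390.3 − 2ξ, giving ξ = 80.15 kmol.
Outlet amounts (n = n₀ + ν ξ):
  R: 390.3 − 2(80.15) = 230
  M: 0 + 1(80.15) = 80.15
  Q: 0 + 1(80.15) = 80.15
Total out = 390.3 kmol; y_Q = 80.15 / 390.3 = 0.2054.

0.205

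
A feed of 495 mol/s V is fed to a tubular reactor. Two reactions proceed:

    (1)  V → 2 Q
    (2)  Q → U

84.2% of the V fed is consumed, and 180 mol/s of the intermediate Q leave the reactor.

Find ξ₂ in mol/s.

Conversion of V: V consumed = 1ξ₁ = 0.842 × 495 → ξ₁ = 416.8 mol/s.
Q balance: n_Q = 0 + 2ξ₁ − 1ξ₂ = 180 → ξ₂ = (2·416.8 − 180)/1 = 653.6 mol/s.
Outlet amounts (n = n₀ + Σ ν·ξ):
  V: 495 − 1(416.8) = 78.21
  Q: 0 + 2(416.8) − 1(653.6) = 180
  U: 0 + 1(653.6) = 653.6

ξ₂ = 654 mol/s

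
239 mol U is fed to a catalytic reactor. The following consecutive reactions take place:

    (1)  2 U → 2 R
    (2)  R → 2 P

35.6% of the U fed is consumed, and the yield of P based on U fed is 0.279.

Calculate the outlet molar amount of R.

51.7 mol

Conversion of U: U consumed = 2ξ₁ = 0.356 × 239 → ξ₁ = 42.54 mol.
Yield of P: 2ξ₂ / 239 = 0.279 → ξ₂ = 33.34 mol.
Outlet amounts (n = n₀ + Σ ν·ξ):
  U: 239 − 2(42.54) = 153.9
  R: 0 + 2(42.54) − 1(33.34) = 51.74
  P: 0 + 2(33.34) = 66.68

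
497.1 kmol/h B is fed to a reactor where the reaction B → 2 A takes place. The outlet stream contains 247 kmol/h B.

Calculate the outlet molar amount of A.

500 kmol/h

For B: n = n₀ − 1ξ → 247 = 497.1 − 1ξ, giving ξ = 250.1 kmol/h.
Outlet amounts (n = n₀ + ν ξ):
  B: 497.1 − 1(250.1) = 247
  A: 0 + 2(250.1) = 500.2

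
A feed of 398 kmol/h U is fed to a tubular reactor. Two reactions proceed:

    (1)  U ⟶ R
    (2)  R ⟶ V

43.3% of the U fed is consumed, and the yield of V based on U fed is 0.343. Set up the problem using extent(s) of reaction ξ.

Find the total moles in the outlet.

Conversion of U: U consumed = 1ξ₁ = 0.433 × 398 → ξ₁ = 172.3 kmol/h.
Yield of V: 1ξ₂ / 398 = 0.343 → ξ₂ = 136.5 kmol/h.
Outlet amounts (n = n₀ + Σ ν·ξ):
  U: 398 − 1(172.3) = 225.7
  R: 0 + 1(172.3) − 1(136.5) = 35.82
  V: 0 + 1(136.5) = 136.5
Total out = 225.7 + 35.82 + 136.5 = 398 kmol/h.

398 kmol/h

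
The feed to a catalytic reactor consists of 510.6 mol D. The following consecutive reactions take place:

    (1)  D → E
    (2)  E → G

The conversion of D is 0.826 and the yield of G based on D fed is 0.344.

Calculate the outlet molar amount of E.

246 mol

Conversion of D: D consumed = 1ξ₁ = 0.826 × 510.6 → ξ₁ = 421.8 mol.
Yield of G: 1ξ₂ / 510.6 = 0.344 → ξ₂ = 175.6 mol.
Outlet amounts (n = n₀ + Σ ν·ξ):
  D: 510.6 − 1(421.8) = 88.84
  E: 0 + 1(421.8) − 1(175.6) = 246.1
  G: 0 + 1(175.6) = 175.6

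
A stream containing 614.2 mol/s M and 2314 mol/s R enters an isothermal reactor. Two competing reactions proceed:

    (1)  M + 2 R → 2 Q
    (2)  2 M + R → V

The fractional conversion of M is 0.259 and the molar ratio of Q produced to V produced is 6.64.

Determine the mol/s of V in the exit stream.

Conversion of M: M consumed = 0.259 × 614.2 = 159.1 mol/s = 1ξ₁ + 2ξ₂.
Selectivity: 2ξ₁ / (1ξ₂) = 6.64 → ξ₁ = 3.32 ξ₂.
Substitute: (1·3.32 + 2) ξ₂ = 159.1 → ξ₂ = 29.9 mol/s, ξ₁ = 99.27 mol/s.
Outlet amounts (n = n₀ + Σ ν·ξ):
  M: 614.2 − 1(99.27) − 2(29.9) = 455.1
  R: 2314 − 2(99.27) − 1(29.9) = 2086
  Q: 0 + 2(99.27) = 198.5
  V: 0 + 1(29.9) = 29.9

29.9 mol/s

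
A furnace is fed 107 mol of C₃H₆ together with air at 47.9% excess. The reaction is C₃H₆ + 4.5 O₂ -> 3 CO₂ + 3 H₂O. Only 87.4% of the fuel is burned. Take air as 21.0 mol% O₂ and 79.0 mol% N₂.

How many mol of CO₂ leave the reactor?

281 mol

Stoichiometric O₂ = 4.5 × 107 = 481.5 mol; O₂ fed = 481.5 × 1.479 = 712.1 mol.
N₂ fed = 712.1 × 79/21 = 2679 mol.
Fuel reacted = 0.874 × 107 → ξ = 93.52 mol.
Outlet (n = n₀ + ν ξ):
  C₃H₆: 107 − 1(93.52) = 13.48
  O₂: 712.1 − 4.5(93.52) = 291.3
  N₂: 2679 (inert)
  CO₂: 0 + 3(93.52) = 280.6
  H₂O: 0 + 3(93.52) = 280.6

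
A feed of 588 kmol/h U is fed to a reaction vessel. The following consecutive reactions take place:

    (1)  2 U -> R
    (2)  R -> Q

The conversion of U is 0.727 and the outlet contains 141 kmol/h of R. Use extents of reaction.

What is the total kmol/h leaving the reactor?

374 kmol/h

Conversion of U: U consumed = 2ξ₁ = 0.727 × 588 → ξ₁ = 213.7 kmol/h.
R balance: n_R = 0 + 1ξ₁ − 1ξ₂ = 141 → ξ₂ = (1·213.7 − 141)/1 = 72.74 kmol/h.
Outlet amounts (n = n₀ + Σ ν·ξ):
  U: 588 − 2(213.7) = 160.5
  R: 0 + 1(213.7) − 1(72.74) = 141
  Q: 0 + 1(72.74) = 72.74
Total out = 160.5 + 141 + 72.74 = 374.3 kmol/h.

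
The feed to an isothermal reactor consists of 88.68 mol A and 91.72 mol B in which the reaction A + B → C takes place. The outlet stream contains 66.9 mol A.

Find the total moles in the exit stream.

For A: n = n₀ − 1ξ → 66.9 = 88.68 − 1ξ, giving ξ = 21.78 mol.
Outlet amounts (n = n₀ + ν ξ):
  A: 88.68 − 1(21.78) = 66.9
  B: 91.72 − 1(21.78) = 69.94
  C: 0 + 1(21.78) = 21.78
Total out = 66.9 + 69.94 + 21.78 = 158.6 mol.

159 mol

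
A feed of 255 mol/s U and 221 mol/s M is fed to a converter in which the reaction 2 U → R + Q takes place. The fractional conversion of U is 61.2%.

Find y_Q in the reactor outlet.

0.164

U reacted = 0.612 × 255 = 156.1 mol/s; ν_U = −2, so ξ = 156.1/2 = 78.03 mol/s.
Outlet amounts (n = n₀ + ν ξ):
  U: 255 − 2(78.03) = 98.94
  R: 0 + 1(78.03) = 78.03
  Q: 0 + 1(78.03) = 78.03
  M: 221 (inert)
Total out = 476 mol/s; y_Q = 78.03 / 476 = 0.1639.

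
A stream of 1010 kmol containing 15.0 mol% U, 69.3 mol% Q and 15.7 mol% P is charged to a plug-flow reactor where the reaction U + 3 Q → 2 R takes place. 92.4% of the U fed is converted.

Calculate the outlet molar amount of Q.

U reacted = 0.924 × 151.5 = 140 kmol; ν_U = −1, so ξ = 140/1 = 140 kmol.
Outlet amounts (n = n₀ + ν ξ):
  U: 151.5 − 1(140) = 11.51
  Q: 699.9 − 3(140) = 280
  R: 0 + 2(140) = 280
  P: 158.6 (inert)

280 kmol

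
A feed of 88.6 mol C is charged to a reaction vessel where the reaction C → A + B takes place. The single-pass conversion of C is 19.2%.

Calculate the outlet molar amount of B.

C reacted = 0.192 × 88.6 = 17.01 mol; ν_C = −1, so ξ = 17.01/1 = 17.01 mol.
Outlet amounts (n = n₀ + ν ξ):
  C: 88.6 − 1(17.01) = 71.59
  A: 0 + 1(17.01) = 17.01
  B: 0 + 1(17.01) = 17.01

17 mol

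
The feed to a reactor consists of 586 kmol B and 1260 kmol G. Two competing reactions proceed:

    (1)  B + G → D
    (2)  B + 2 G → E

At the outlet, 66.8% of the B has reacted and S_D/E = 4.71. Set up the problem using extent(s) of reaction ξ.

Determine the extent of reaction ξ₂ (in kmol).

Conversion of B: B consumed = 0.668 × 586 = 391.4 kmol = 1ξ₁ + 1ξ₂.
Selectivity: 1ξ₁ / (1ξ₂) = 4.71 → ξ₁ = 4.71 ξ₂.
Substitute: (1·4.71 + 1) ξ₂ = 391.4 → ξ₂ = 68.55 kmol, ξ₁ = 322.9 kmol.
Outlet amounts (n = n₀ + Σ ν·ξ):
  B: 586 − 1(322.9) − 1(68.55) = 194.6
  G: 1260 − 1(322.9) − 2(68.55) = 800
  D: 0 + 1(322.9) = 322.9
  E: 0 + 1(68.55) = 68.55

ξ₂ = 68.6 kmol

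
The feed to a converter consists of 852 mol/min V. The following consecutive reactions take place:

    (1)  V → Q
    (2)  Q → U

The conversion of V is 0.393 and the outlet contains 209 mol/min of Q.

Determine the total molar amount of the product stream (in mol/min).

Conversion of V: V consumed = 1ξ₁ = 0.393 × 852 → ξ₁ = 334.8 mol/min.
Q balance: n_Q = 0 + 1ξ₁ − 1ξ₂ = 209 → ξ₂ = (1·334.8 − 209)/1 = 125.8 mol/min.
Outlet amounts (n = n₀ + Σ ν·ξ):
  V: 852 − 1(334.8) = 517.2
  Q: 0 + 1(334.8) − 1(125.8) = 209
  U: 0 + 1(125.8) = 125.8
Total out = 517.2 + 209 + 125.8 = 852 mol/min.

852 mol/min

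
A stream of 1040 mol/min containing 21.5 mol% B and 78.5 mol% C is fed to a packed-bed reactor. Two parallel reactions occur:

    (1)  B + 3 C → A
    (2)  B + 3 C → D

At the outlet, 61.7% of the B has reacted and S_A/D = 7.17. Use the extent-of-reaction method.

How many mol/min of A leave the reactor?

121 mol/min

Conversion of B: B consumed = 0.617 × 223.6 = 138 mol/min = 1ξ₁ + 1ξ₂.
Selectivity: 1ξ₁ / (1ξ₂) = 7.17 → ξ₁ = 7.17 ξ₂.
Substitute: (1·7.17 + 1) ξ₂ = 138 → ξ₂ = 16.89 mol/min, ξ₁ = 121.1 mol/min.
Outlet amounts (n = n₀ + Σ ν·ξ):
  B: 223.6 − 1(121.1) − 1(16.89) = 85.64
  C: 816.4 − 3(121.1) − 3(16.89) = 402.5
  A: 0 + 1(121.1) = 121.1
  D: 0 + 1(16.89) = 16.89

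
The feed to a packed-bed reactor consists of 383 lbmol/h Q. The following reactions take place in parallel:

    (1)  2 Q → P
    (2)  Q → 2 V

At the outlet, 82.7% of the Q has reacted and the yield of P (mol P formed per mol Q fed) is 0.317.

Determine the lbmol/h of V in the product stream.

148 lbmol/h

Yield of P: 1ξ₁ / 383 = 0.317 → ξ₁ = 121.4 lbmol/h.
Conversion of Q: 2ξ₁ + 1ξ₂ = 0.827 × 383 = 316.7 → ξ₂ = 73.92 lbmol/h.
Outlet amounts (n = n₀ + Σ ν·ξ):
  Q: 383 − 2(121.4) − 1(73.92) = 66.26
  P: 0 + 1(121.4) = 121.4
  V: 0 + 2(73.92) = 147.8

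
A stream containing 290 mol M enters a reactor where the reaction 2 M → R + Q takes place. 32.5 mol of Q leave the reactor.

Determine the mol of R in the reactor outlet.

For Q: n = n₀ + 1ξ → 32.5 = 0 + 1ξ, giving ξ = 32.5 mol.
Outlet amounts (n = n₀ + ν ξ):
  M: 290 − 2(32.5) = 225
  R: 0 + 1(32.5) = 32.5
  Q: 0 + 1(32.5) = 32.5

32.5 mol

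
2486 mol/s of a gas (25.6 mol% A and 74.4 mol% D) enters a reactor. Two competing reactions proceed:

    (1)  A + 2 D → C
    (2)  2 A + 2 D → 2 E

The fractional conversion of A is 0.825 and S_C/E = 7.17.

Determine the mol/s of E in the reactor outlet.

Conversion of A: A consumed = 0.825 × 636.4 = 525 mol/s = 1ξ₁ + 2ξ₂.
Selectivity: 1ξ₁ / (2ξ₂) = 7.17 → ξ₁ = 14.34 ξ₂.
Substitute: (1·14.34 + 2) ξ₂ = 525 → ξ₂ = 32.13 mol/s, ξ₁ = 460.8 mol/s.
Outlet amounts (n = n₀ + Σ ν·ξ):
  A: 636.4 − 1(460.8) − 2(32.13) = 111.4
  D: 1850 − 2(460.8) − 2(32.13) = 863.8
  C: 0 + 1(460.8) = 460.8
  E: 0 + 2(32.13) = 64.26

64.3 mol/s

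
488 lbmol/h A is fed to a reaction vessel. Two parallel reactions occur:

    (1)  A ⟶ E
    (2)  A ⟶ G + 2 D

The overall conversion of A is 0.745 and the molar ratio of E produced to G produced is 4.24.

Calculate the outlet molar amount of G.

69.4 lbmol/h

Conversion of A: A consumed = 0.745 × 488 = 363.6 lbmol/h = 1ξ₁ + 1ξ₂.
Selectivity: 1ξ₁ / (1ξ₂) = 4.24 → ξ₁ = 4.24 ξ₂.
Substitute: (1·4.24 + 1) ξ₂ = 363.6 → ξ₂ = 69.38 lbmol/h, ξ₁ = 294.2 lbmol/h.
Outlet amounts (n = n₀ + Σ ν·ξ):
  A: 488 − 1(294.2) − 1(69.38) = 124.4
  E: 0 + 1(294.2) = 294.2
  G: 0 + 1(69.38) = 69.38
  D: 0 + 2(69.38) = 138.8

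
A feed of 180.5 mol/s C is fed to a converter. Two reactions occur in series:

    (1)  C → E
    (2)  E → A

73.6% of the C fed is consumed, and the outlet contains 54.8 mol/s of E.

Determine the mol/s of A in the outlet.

78 mol/s

Conversion of C: C consumed = 1ξ₁ = 0.736 × 180.5 → ξ₁ = 132.8 mol/s.
E balance: n_E = 0 + 1ξ₁ − 1ξ₂ = 54.8 → ξ₂ = (1·132.8 − 54.8)/1 = 78.05 mol/s.
Outlet amounts (n = n₀ + Σ ν·ξ):
  C: 180.5 − 1(132.8) = 47.65
  E: 0 + 1(132.8) − 1(78.05) = 54.8
  A: 0 + 1(78.05) = 78.05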